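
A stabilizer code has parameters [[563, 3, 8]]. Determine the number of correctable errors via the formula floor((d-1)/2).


Code parameters: [[563, 3, 8]], distance d = 8.
Number of correctable errors = floor((d-1)/2)
= floor((8 - 1)/2)
= floor(7/2)
= 3

3


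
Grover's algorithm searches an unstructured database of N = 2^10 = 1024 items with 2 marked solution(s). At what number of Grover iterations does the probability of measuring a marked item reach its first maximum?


After j Grover iterations the success probability is P(j) = sin^2((2j+1)*theta), where sin(theta) = sqrt(k/N).
N = 2^10 = 1024, k = 2
sin(theta) = sqrt(k/N) = 0.04419417382
theta = arcsin(sqrt(k/N)) = 0.04420857261 rad
P(j) reaches its first maximum when (2j+1)*theta is as close as possible to pi/2, i.e. j = round(pi/(4*theta) - 1/2).
pi/(4*theta) - 1/2 = 17.2657
(For comparison, the common estimate pi/4 * sqrt(N/k) = 17.7715; the exact maximiser is used here.)
Optimal iterations = 17

17


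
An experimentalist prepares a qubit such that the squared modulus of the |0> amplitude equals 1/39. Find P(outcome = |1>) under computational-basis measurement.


|alpha|^2 = 1/39 = 0.0256
|beta|^2 = 1 - 1/39 = 38/39 = 0.9744
P(|1>) = |beta|^2 = 0.9744

0.9744


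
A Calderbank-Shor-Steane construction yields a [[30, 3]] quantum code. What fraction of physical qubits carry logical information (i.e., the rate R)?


Code rate R = k/n
= 3/30
= 0.1000

0.1000


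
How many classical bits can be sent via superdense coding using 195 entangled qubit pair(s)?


Superdense coding allows 2 classical bits per shared entangled pair.
195 pair(s) -> 2 * 195 = 390 classical bits

390


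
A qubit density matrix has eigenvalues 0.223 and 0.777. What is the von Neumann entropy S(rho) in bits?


S = -p*log2(p) - (1-p)*log2(1-p)
p = 0.2230, 1-p = 0.7770
= -0.2230 * log2(0.2230) - 0.7770 * log2(0.7770)
= -(-0.4828) - (-0.2828)
= 0.7656

0.7656


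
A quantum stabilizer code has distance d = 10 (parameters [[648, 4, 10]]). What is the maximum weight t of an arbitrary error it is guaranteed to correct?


Code parameters: [[648, 4, 10]], distance d = 10.
Number of correctable errors = floor((d-1)/2)
= floor((10 - 1)/2)
= floor(9/2)
= 4

4


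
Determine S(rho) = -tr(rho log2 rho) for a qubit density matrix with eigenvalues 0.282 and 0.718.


S = -p*log2(p) - (1-p)*log2(1-p)
p = 0.2820, 1-p = 0.7180
= -0.2820 * log2(0.2820) - 0.7180 * log2(0.7180)
= -(-0.5150) - (-0.3432)
= 0.8582

0.8582


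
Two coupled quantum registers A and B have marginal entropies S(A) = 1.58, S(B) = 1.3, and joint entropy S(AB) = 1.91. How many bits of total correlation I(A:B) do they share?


I(A:B) = S(A) + S(B) - S(AB)
= 1.58 + 1.3 - 1.91
= 0.9700

0.9700


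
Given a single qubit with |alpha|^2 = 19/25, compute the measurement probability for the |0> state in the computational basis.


|alpha|^2 = 19/25 = 0.7600
|beta|^2 = 1 - 19/25 = 6/25 = 0.2400
P(|0>) = |alpha|^2 = 0.7600

0.7600


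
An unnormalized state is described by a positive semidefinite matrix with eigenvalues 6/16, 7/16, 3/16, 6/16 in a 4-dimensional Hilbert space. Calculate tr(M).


tr(M) = sum of eigenvalues
= 6/16 + 7/16 + 3/16 + 6/16
= 22/16
= 1.3750

1.3750


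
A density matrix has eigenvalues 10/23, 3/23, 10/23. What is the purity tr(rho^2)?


tr(rho^2) = sum of eigenvalues squared
= (10/23)^2 + (3/23)^2 + (10/23)^2
= (100 + 9 + 100) / 529
= 209/529
= 0.3951

0.3951


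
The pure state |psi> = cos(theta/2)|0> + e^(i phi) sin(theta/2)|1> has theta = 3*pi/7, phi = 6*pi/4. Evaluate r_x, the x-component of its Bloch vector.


theta = 1.3464, phi = 4.7124
r_x = sin(theta)*cos(phi) = 0.9749 * 0.0000
r_x = 0.0000

0.0000


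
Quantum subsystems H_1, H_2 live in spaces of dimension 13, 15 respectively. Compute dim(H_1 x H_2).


dim(H_1 x H_2) = 13 * 15
= 195

195


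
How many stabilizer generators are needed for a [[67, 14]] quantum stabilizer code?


For an [[n,k]] stabilizer code:
Number of stabilizer generators = n - k
= 67 - 14
= 53

53


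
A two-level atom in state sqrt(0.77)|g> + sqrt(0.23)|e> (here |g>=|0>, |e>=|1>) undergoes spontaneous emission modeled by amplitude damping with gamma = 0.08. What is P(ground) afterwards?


For amplitude damping with parameter gamma on state sqrt(a)|0> + sqrt(b)|1>:
alpha^2 = 0.77, beta^2 = 0.23
P(|0>) = alpha^2 + gamma * beta^2
= 0.77 + 0.08 * 0.23
= 0.77 + 0.0184
= 0.7884

0.7884


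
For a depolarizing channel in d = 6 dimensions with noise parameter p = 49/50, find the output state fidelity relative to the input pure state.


F = (1-p) + p/d
= (1 - 0.9800) + 0.9800/6
= 0.0200 + 0.1633
= 0.1833

0.1833


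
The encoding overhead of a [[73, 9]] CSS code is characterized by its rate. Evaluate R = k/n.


Code rate R = k/n
= 9/73
= 0.1233

0.1233


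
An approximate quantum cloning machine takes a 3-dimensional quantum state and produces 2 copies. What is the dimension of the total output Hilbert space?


Output space = H^(tensor 2) where dim(H) = 3
dim = 3^2
= 9

9


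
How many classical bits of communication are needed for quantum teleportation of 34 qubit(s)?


Quantum teleportation requires 2 classical bits per qubit teleported.
34 qubit(s) -> 2 * 34 = 68 classical bits

68


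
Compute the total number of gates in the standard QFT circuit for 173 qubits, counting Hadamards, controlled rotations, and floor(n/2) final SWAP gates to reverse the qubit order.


Hadamard gates: 173
Controlled rotations: n*(n-1)/2 = 173*172/2 = 14878
SWAP gates: floor(n/2) = floor(173/2) = 86
Total = 173 + 14878 + 86
= 15137

15137


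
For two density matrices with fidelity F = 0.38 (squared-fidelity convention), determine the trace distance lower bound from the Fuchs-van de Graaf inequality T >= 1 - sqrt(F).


Fuchs-van de Graaf (squared-fidelity convention): 1 - sqrt(F) <= T <= sqrt(1 - F).
Lower bound: T >= 1 - sqrt(F)
sqrt(F) = sqrt(0.38) = 0.6164
T >= 1 - 0.6164
T >= 0.3836

0.3836


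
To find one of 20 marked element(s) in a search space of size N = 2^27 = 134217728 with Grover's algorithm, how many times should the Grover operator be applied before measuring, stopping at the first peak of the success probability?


After j Grover iterations the success probability is P(j) = sin^2((2j+1)*theta), where sin(theta) = sqrt(k/N).
N = 2^27 = 134217728, k = 20
sin(theta) = sqrt(k/N) = 0.0003860202222
theta = arcsin(sqrt(k/N)) = 0.0003860202318 rad
P(j) reaches its first maximum when (2j+1)*theta is as close as possible to pi/2, i.e. j = round(pi/(4*theta) - 1/2).
pi/(4*theta) - 1/2 = 2034.1036
(For comparison, the common estimate pi/4 * sqrt(N/k) = 2034.6037; the exact maximiser is used here.)
Optimal iterations = 2034

2034


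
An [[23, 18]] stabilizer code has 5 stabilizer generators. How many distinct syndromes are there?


Each stabilizer generator gives a binary (+1 or -1) measurement outcome.
With 5 independent generators:
Total syndromes = 2^5
= 32

32


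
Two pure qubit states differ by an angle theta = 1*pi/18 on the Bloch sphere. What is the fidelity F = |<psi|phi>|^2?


For states separated by angle theta on Bloch sphere:
F = cos^2(theta/2)
theta = 1*pi/18 = 0.1745
theta/2 = 0.0873
cos(theta/2) = 0.9962
F = 0.9924

0.9924


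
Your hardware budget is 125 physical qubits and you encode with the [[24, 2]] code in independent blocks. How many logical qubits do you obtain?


Each code block uses 24 physical qubits for 2 logical qubit(s).
Number of complete blocks = floor(125 / 24) = 5
Logical qubits = 5 * 2
= 10

10


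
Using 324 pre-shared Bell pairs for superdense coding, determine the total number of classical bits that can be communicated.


Superdense coding allows 2 classical bits per shared entangled pair.
324 pair(s) -> 2 * 324 = 648 classical bits

648


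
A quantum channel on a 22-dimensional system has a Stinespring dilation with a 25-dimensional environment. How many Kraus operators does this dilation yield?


Tracing out the environment in an orthonormal basis {|i>_E} gives Kraus operators K_i = <i|_E U |0>_E.
Number of Kraus operators = dim(H_env) = d_env
= 25

25


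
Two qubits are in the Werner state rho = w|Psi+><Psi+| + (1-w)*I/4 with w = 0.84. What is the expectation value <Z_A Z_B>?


|Psi+> = (|01> + |10>)/sqrt(2)
For the pure Bell state, <Z_A Z_B> = -1 (Bell-state Pauli correlator).
The maximally-mixed part I/4 has tr(I/4 * P tensor P) = 0 for any traceless Pauli P.
So <Z_A Z_B>_rho = w * (-1) + (1 - w) * 0
= 0.84 * (-1)
= -0.8400

-0.8400


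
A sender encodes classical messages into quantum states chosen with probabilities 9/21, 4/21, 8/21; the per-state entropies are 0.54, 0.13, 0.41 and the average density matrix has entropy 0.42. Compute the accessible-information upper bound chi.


chi = S(rho) - sum_i p_i * S(rho_i)
Weighted entropy = 9/21 * 0.54 + 4/21 * 0.13 + 8/21 * 0.41
= 0.4124
chi = 0.42 - 0.4124
= 0.0076

0.0076


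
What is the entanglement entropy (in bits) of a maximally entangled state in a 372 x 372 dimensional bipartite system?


For a maximally entangled state in d x d:
S = log2(d) = log2(372)
= 8.5392

8.5392


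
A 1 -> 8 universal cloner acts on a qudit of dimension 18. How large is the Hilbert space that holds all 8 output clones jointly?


Output space = H^(tensor 8) where dim(H) = 18
dim = 18^8
= 324 (after 2 factors)
= 5832 (after 3 factors)
= 104976 (after 4 factors)
= 1889568 (after 5 factors)
= 34012224 (after 6 factors)
= 612220032 (after 7 factors)
= 11019960576 (after 8 factors)
= 11019960576

11019960576


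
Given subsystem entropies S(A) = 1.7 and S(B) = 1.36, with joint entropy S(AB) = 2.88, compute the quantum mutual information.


I(A:B) = S(A) + S(B) - S(AB)
= 1.7 + 1.36 - 2.88
= 0.1800

0.1800


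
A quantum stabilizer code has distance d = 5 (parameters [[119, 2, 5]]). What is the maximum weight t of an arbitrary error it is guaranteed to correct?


Code parameters: [[119, 2, 5]], distance d = 5.
Number of correctable errors = floor((d-1)/2)
= floor((5 - 1)/2)
= floor(4/2)
= 2

2


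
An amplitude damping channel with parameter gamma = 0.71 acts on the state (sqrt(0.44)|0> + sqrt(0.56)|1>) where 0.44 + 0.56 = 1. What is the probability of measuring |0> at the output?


For amplitude damping with parameter gamma on state sqrt(a)|0> + sqrt(b)|1>:
alpha^2 = 0.44, beta^2 = 0.56
P(|0>) = alpha^2 + gamma * beta^2
= 0.44 + 0.71 * 0.56
= 0.44 + 0.3976
= 0.8376

0.8376


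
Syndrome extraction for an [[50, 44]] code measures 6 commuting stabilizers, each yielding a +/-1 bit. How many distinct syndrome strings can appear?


Each stabilizer generator gives a binary (+1 or -1) measurement outcome.
With 6 independent generators:
Total syndromes = 2^6
= 64

64


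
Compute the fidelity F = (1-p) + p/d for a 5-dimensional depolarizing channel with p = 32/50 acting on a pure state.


F = (1-p) + p/d
= (1 - 0.6400) + 0.6400/5
= 0.3600 + 0.1280
= 0.4880

0.4880


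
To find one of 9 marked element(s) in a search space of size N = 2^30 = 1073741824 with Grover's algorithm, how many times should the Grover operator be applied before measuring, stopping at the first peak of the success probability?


After j Grover iterations the success probability is P(j) = sin^2((2j+1)*theta), where sin(theta) = sqrt(k/N).
N = 2^30 = 1073741824, k = 9
sin(theta) = sqrt(k/N) = 9.155273438e-05
theta = arcsin(sqrt(k/N)) = 9.15527345e-05 rad
P(j) reaches its first maximum when (2j+1)*theta is as close as possible to pi/2, i.e. j = round(pi/(4*theta) - 1/2).
pi/(4*theta) - 1/2 = 8578.1423
(For comparison, the common estimate pi/4 * sqrt(N/k) = 8578.6423; the exact maximiser is used here.)
Optimal iterations = 8578

8578


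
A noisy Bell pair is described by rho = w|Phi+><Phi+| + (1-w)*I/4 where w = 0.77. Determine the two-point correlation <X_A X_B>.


|Phi+> = (|00> + |11>)/sqrt(2)
For the pure Bell state, <X_A X_B> = +1 (Bell-state Pauli correlator).
The maximally-mixed part I/4 has tr(I/4 * P tensor P) = 0 for any traceless Pauli P.
So <X_A X_B>_rho = w * (+1) + (1 - w) * 0
= 0.77 * (+1)
= 0.7700

0.7700


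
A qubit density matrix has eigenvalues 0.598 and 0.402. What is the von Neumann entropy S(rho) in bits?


S = -p*log2(p) - (1-p)*log2(1-p)
p = 0.5980, 1-p = 0.4020
= -0.5980 * log2(0.5980) - 0.4020 * log2(0.4020)
= -(-0.4436) - (-0.5285)
= 0.9721

0.9721


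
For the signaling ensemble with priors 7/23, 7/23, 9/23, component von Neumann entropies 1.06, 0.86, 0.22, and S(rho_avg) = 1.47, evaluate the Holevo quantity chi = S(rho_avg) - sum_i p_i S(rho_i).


chi = S(rho) - sum_i p_i * S(rho_i)
Weighted entropy = 7/23 * 1.06 + 7/23 * 0.86 + 9/23 * 0.22
= 0.6704
chi = 1.47 - 0.6704
= 0.7996

0.7996


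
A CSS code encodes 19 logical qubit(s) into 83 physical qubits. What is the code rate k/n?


Code rate R = k/n
= 19/83
= 0.2289

0.2289


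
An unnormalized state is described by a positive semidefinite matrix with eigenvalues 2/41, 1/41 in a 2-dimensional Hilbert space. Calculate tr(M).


tr(M) = sum of eigenvalues
= 2/41 + 1/41
= 3/41
= 0.0732

0.0732


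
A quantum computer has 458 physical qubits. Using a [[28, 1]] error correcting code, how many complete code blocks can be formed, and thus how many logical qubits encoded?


Each code block uses 28 physical qubits for 1 logical qubit(s).
Number of complete blocks = floor(458 / 28) = 16
Logical qubits = 16 * 1
= 16

16


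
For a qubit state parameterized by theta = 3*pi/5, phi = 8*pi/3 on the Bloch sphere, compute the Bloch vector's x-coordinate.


theta = 1.8850, phi = 8.3776
r_x = sin(theta)*cos(phi) = 0.9511 * -0.5000
r_x = -0.4755

-0.4755


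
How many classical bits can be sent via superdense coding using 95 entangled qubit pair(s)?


Superdense coding allows 2 classical bits per shared entangled pair.
95 pair(s) -> 2 * 95 = 190 classical bits

190


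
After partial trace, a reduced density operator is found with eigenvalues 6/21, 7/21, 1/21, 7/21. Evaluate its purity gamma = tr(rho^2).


tr(rho^2) = sum of eigenvalues squared
= (6/21)^2 + (7/21)^2 + (1/21)^2 + (7/21)^2
= (36 + 49 + 1 + 49) / 441
= 135/441
= 0.3061

0.3061


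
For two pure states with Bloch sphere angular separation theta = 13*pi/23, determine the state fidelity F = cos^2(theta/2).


For states separated by angle theta on Bloch sphere:
F = cos^2(theta/2)
theta = 13*pi/23 = 1.7757
theta/2 = 0.8878
cos(theta/2) = 0.6311
F = 0.3983

0.3983


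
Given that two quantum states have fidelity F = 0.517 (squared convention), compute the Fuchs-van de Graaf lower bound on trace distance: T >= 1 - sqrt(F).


Fuchs-van de Graaf (squared-fidelity convention): 1 - sqrt(F) <= T <= sqrt(1 - F).
Lower bound: T >= 1 - sqrt(F)
sqrt(F) = sqrt(0.517) = 0.7190
T >= 1 - 0.7190
T >= 0.2810

0.2810


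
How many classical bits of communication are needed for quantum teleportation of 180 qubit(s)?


Quantum teleportation requires 2 classical bits per qubit teleported.
180 qubit(s) -> 2 * 180 = 360 classical bits

360


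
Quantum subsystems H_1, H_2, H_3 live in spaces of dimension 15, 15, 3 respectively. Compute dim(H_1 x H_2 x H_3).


dim(H_1 x H_2 x H_3) = 15 * 15 * 3
= 225 * 3
= 675

675


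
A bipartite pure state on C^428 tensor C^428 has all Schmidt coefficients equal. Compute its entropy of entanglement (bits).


For a maximally entangled state in d x d:
S = log2(d) = log2(428)
= 8.7415

8.7415


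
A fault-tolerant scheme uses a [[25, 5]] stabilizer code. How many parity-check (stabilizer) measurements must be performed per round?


For an [[n,k]] stabilizer code:
Number of stabilizer generators = n - k
= 25 - 5
= 20

20


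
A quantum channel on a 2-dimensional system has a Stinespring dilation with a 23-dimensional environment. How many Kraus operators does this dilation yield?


Tracing out the environment in an orthonormal basis {|i>_E} gives Kraus operators K_i = <i|_E U |0>_E.
Number of Kraus operators = dim(H_env) = d_env
= 23

23


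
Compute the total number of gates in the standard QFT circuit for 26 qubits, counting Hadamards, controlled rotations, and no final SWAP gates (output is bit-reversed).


Hadamard gates: 26
Controlled rotations: n*(n-1)/2 = 26*25/2 = 325
SWAP gates: 0 (omitted)
Total = 26 + 325
= 351

351


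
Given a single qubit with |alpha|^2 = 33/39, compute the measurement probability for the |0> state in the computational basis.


|alpha|^2 = 33/39 = 0.8462
|beta|^2 = 1 - 33/39 = 6/39 = 0.1538
P(|0>) = |alpha|^2 = 0.8462

0.8462


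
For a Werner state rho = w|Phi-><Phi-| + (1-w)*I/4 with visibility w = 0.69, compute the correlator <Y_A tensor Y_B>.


|Phi-> = (|00> - |11>)/sqrt(2)
For the pure Bell state, <Y_A Y_B> = +1 (Bell-state Pauli correlator).
The maximally-mixed part I/4 has tr(I/4 * P tensor P) = 0 for any traceless Pauli P.
So <Y_A Y_B>_rho = w * (+1) + (1 - w) * 0
= 0.69 * (+1)
= 0.6900

0.6900


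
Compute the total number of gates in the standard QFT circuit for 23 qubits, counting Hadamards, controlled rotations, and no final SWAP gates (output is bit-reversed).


Hadamard gates: 23
Controlled rotations: n*(n-1)/2 = 23*22/2 = 253
SWAP gates: 0 (omitted)
Total = 23 + 253
= 276

276


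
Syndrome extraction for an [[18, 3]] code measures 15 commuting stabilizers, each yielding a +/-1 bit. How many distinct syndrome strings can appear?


Each stabilizer generator gives a binary (+1 or -1) measurement outcome.
With 15 independent generators:
Total syndromes = 2^15
= 32768

32768


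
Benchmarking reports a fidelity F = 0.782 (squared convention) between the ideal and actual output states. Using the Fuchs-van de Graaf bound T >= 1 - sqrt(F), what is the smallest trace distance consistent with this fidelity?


Fuchs-van de Graaf (squared-fidelity convention): 1 - sqrt(F) <= T <= sqrt(1 - F).
Lower bound: T >= 1 - sqrt(F)
sqrt(F) = sqrt(0.782) = 0.8843
T >= 1 - 0.8843
T >= 0.1157

0.1157


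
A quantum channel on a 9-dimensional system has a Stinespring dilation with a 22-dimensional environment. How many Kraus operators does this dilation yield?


Tracing out the environment in an orthonormal basis {|i>_E} gives Kraus operators K_i = <i|_E U |0>_E.
Number of Kraus operators = dim(H_env) = d_env
= 22

22


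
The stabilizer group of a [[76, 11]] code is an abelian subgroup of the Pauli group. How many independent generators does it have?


For an [[n,k]] stabilizer code:
Number of stabilizer generators = n - k
= 76 - 11
= 65

65


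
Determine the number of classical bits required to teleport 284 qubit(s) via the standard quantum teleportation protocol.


Quantum teleportation requires 2 classical bits per qubit teleported.
284 qubit(s) -> 2 * 284 = 568 classical bits

568


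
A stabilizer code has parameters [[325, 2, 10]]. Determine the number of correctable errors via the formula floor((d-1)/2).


Code parameters: [[325, 2, 10]], distance d = 10.
Number of correctable errors = floor((d-1)/2)
= floor((10 - 1)/2)
= floor(9/2)
= 4

4


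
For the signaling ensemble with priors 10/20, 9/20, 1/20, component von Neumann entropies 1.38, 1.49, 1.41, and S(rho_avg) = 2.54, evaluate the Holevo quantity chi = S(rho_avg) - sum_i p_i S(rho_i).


chi = S(rho) - sum_i p_i * S(rho_i)
Weighted entropy = 10/20 * 1.38 + 9/20 * 1.49 + 1/20 * 1.41
= 1.4310
chi = 2.54 - 1.4310
= 1.1090

1.1090


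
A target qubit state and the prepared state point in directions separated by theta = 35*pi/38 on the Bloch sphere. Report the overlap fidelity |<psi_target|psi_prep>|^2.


For states separated by angle theta on Bloch sphere:
F = cos^2(theta/2)
theta = 35*pi/38 = 2.8936
theta/2 = 1.4468
cos(theta/2) = 0.1237
F = 0.0153

0.0153


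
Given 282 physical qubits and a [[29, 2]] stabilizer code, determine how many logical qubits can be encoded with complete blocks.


Each code block uses 29 physical qubits for 2 logical qubit(s).
Number of complete blocks = floor(282 / 29) = 9
Logical qubits = 9 * 2
= 18

18


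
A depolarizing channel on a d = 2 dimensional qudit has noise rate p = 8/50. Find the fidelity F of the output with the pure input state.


F = (1-p) + p/d
= (1 - 0.1600) + 0.1600/2
= 0.8400 + 0.0800
= 0.9200

0.9200


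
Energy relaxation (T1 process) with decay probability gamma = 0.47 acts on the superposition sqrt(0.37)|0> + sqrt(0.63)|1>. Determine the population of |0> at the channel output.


For amplitude damping with parameter gamma on state sqrt(a)|0> + sqrt(b)|1>:
alpha^2 = 0.37, beta^2 = 0.63
P(|0>) = alpha^2 + gamma * beta^2
= 0.37 + 0.47 * 0.63
= 0.37 + 0.2961
= 0.6661

0.6661


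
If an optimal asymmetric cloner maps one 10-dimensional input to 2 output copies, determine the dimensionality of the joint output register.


Output space = H^(tensor 2) where dim(H) = 10
dim = 10^2
= 100

100


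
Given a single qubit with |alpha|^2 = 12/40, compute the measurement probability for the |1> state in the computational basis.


|alpha|^2 = 12/40 = 0.3000
|beta|^2 = 1 - 12/40 = 28/40 = 0.7000
P(|1>) = |beta|^2 = 0.7000

0.7000


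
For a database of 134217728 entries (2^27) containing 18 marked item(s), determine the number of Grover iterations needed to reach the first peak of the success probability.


After j Grover iterations the success probability is P(j) = sin^2((2j+1)*theta), where sin(theta) = sqrt(k/N).
N = 2^27 = 134217728, k = 18
sin(theta) = sqrt(k/N) = 0.0003662109375
theta = arcsin(sqrt(k/N)) = 0.0003662109457 rad
P(j) reaches its first maximum when (2j+1)*theta is as close as possible to pi/2, i.e. j = round(pi/(4*theta) - 1/2).
pi/(4*theta) - 1/2 = 2144.1605
(For comparison, the common estimate pi/4 * sqrt(N/k) = 2144.6606; the exact maximiser is used here.)
Optimal iterations = 2144

2144


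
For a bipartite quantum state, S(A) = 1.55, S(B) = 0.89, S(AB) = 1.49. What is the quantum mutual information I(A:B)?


I(A:B) = S(A) + S(B) - S(AB)
= 1.55 + 0.89 - 1.49
= 0.9500

0.9500


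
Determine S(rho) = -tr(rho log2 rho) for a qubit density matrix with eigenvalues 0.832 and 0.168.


S = -p*log2(p) - (1-p)*log2(1-p)
p = 0.8320, 1-p = 0.1680
= -0.8320 * log2(0.8320) - 0.1680 * log2(0.1680)
= -(-0.2208) - (-0.4323)
= 0.6531

0.6531


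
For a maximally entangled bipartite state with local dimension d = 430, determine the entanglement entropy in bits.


For a maximally entangled state in d x d:
S = log2(d) = log2(430)
= 8.7482

8.7482


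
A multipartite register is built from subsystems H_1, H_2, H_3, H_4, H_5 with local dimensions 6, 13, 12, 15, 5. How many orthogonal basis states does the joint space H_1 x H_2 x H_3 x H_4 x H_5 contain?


dim(H_1 x H_2 x H_3 x H_4 x H_5) = 6 * 13 * 12 * 15 * 5
= 78 * 12 * 15 * 5
= 936 * 15 * 5
= 14040 * 5
= 70200

70200


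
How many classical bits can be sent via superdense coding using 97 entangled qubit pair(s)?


Superdense coding allows 2 classical bits per shared entangled pair.
97 pair(s) -> 2 * 97 = 194 classical bits

194


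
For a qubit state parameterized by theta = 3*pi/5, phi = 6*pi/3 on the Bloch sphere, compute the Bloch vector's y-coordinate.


theta = 1.8850, phi = 6.2832
r_y = sin(theta)*sin(phi) = 0.9511 * 0.0000
r_y = 0.0000

0.0000


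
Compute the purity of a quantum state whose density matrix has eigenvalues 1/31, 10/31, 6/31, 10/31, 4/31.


tr(rho^2) = sum of eigenvalues squared
= (1/31)^2 + (10/31)^2 + (6/31)^2 + (10/31)^2 + (4/31)^2
= (1 + 100 + 36 + 100 + 16) / 961
= 253/961
= 0.2633

0.2633


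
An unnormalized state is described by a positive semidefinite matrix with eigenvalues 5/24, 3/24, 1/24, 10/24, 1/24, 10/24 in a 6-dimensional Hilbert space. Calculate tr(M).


tr(M) = sum of eigenvalues
= 5/24 + 3/24 + 1/24 + 10/24 + 1/24 + 10/24
= 30/24
= 1.2500

1.2500


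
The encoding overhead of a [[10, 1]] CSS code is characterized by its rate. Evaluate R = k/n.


Code rate R = k/n
= 1/10
= 0.1000

0.1000


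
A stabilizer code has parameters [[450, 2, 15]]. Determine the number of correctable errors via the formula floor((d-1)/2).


Code parameters: [[450, 2, 15]], distance d = 15.
Number of correctable errors = floor((d-1)/2)
= floor((15 - 1)/2)
= floor(14/2)
= 7

7


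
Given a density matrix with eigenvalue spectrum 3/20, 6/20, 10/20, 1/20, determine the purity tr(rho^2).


tr(rho^2) = sum of eigenvalues squared
= (3/20)^2 + (6/20)^2 + (10/20)^2 + (1/20)^2
= (9 + 36 + 100 + 1) / 400
= 146/400
= 0.3650

0.3650


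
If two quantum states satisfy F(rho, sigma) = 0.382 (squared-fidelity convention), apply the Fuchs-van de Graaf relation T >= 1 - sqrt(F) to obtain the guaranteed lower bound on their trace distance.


Fuchs-van de Graaf (squared-fidelity convention): 1 - sqrt(F) <= T <= sqrt(1 - F).
Lower bound: T >= 1 - sqrt(F)
sqrt(F) = sqrt(0.382) = 0.6181
T >= 1 - 0.6181
T >= 0.3819

0.3819


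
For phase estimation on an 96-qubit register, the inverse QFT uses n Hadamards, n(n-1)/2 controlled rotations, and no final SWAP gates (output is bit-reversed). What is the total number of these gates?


Hadamard gates: 96
Controlled rotations: n*(n-1)/2 = 96*95/2 = 4560
SWAP gates: 0 (omitted)
Total = 96 + 4560
= 4656

4656


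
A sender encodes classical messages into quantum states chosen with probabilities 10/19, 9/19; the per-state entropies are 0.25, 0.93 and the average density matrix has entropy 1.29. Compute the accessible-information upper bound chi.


chi = S(rho) - sum_i p_i * S(rho_i)
Weighted entropy = 10/19 * 0.25 + 9/19 * 0.93
= 0.5721
chi = 1.29 - 0.5721
= 0.7179

0.7179


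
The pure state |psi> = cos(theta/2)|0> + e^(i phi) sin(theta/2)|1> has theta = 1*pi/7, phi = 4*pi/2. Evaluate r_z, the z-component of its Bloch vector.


theta = 0.4488, phi = 6.2832
r_z = cos(theta) = 0.9010

0.9010


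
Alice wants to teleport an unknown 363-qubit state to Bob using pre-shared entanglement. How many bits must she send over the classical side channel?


Quantum teleportation requires 2 classical bits per qubit teleported.
363 qubit(s) -> 2 * 363 = 726 classical bits

726


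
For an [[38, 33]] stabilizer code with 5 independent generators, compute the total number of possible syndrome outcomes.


Each stabilizer generator gives a binary (+1 or -1) measurement outcome.
With 5 independent generators:
Total syndromes = 2^5
= 32

32


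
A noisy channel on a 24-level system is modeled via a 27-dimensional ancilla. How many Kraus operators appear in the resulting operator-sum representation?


Tracing out the environment in an orthonormal basis {|i>_E} gives Kraus operators K_i = <i|_E U |0>_E.
Number of Kraus operators = dim(H_env) = d_env
= 27

27


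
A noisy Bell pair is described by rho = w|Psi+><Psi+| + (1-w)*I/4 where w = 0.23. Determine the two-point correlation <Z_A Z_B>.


|Psi+> = (|01> + |10>)/sqrt(2)
For the pure Bell state, <Z_A Z_B> = -1 (Bell-state Pauli correlator).
The maximally-mixed part I/4 has tr(I/4 * P tensor P) = 0 for any traceless Pauli P.
So <Z_A Z_B>_rho = w * (-1) + (1 - w) * 0
= 0.23 * (-1)
= -0.2300

-0.2300


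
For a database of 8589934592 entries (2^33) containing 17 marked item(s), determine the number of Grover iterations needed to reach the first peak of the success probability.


After j Grover iterations the success probability is P(j) = sin^2((2j+1)*theta), where sin(theta) = sqrt(k/N).
N = 2^33 = 8589934592, k = 17
sin(theta) = sqrt(k/N) = 4.44866325e-05
theta = arcsin(sqrt(k/N)) = 4.448663251e-05 rad
P(j) reaches its first maximum when (2j+1)*theta is as close as possible to pi/2, i.e. j = round(pi/(4*theta) - 1/2).
pi/(4*theta) - 1/2 = 17654.2003
(For comparison, the common estimate pi/4 * sqrt(N/k) = 17654.7003; the exact maximiser is used here.)
Optimal iterations = 17654

17654


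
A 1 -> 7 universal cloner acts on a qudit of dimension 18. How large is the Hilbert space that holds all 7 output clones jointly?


Output space = H^(tensor 7) where dim(H) = 18
dim = 18^7
= 324 (after 2 factors)
= 5832 (after 3 factors)
= 104976 (after 4 factors)
= 1889568 (after 5 factors)
= 34012224 (after 6 factors)
= 612220032 (after 7 factors)
= 612220032

612220032


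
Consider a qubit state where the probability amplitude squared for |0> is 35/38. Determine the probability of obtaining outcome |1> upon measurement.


|alpha|^2 = 35/38 = 0.9211
|beta|^2 = 1 - 35/38 = 3/38 = 0.0789
P(|1>) = |beta|^2 = 0.0789

0.0789


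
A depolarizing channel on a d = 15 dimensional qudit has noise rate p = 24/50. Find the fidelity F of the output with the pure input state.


F = (1-p) + p/d
= (1 - 0.4800) + 0.4800/15
= 0.5200 + 0.0320
= 0.5520

0.5520


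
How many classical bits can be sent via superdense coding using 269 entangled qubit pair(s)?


Superdense coding allows 2 classical bits per shared entangled pair.
269 pair(s) -> 2 * 269 = 538 classical bits

538


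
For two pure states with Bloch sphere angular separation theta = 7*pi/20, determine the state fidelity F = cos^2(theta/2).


For states separated by angle theta on Bloch sphere:
F = cos^2(theta/2)
theta = 7*pi/20 = 1.0996
theta/2 = 0.5498
cos(theta/2) = 0.8526
F = 0.7270

0.7270


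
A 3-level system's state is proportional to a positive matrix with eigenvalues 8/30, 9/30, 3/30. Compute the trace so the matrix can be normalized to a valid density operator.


tr(M) = sum of eigenvalues
= 8/30 + 9/30 + 3/30
= 20/30
= 0.6667

0.6667


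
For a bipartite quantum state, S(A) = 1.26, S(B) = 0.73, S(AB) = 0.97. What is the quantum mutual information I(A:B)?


I(A:B) = S(A) + S(B) - S(AB)
= 1.26 + 0.73 - 0.97
= 1.0200

1.0200


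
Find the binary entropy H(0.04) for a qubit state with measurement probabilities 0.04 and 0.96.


S = -p*log2(p) - (1-p)*log2(1-p)
p = 0.0400, 1-p = 0.9600
= -0.0400 * log2(0.0400) - 0.9600 * log2(0.9600)
= -(-0.1858) - (-0.0565)
= 0.2423

0.2423


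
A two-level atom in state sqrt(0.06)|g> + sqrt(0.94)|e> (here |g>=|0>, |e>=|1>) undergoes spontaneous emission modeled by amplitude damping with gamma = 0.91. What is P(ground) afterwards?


For amplitude damping with parameter gamma on state sqrt(a)|0> + sqrt(b)|1>:
alpha^2 = 0.06, beta^2 = 0.94
P(|0>) = alpha^2 + gamma * beta^2
= 0.06 + 0.91 * 0.94
= 0.06 + 0.8554
= 0.9154

0.9154


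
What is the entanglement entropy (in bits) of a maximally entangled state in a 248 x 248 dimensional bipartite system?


For a maximally entangled state in d x d:
S = log2(d) = log2(248)
= 7.9542

7.9542


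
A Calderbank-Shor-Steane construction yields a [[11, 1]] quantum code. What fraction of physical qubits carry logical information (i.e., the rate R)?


Code rate R = k/n
= 1/11
= 0.0909

0.0909


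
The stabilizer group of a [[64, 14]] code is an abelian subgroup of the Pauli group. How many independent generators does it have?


For an [[n,k]] stabilizer code:
Number of stabilizer generators = n - k
= 64 - 14
= 50

50


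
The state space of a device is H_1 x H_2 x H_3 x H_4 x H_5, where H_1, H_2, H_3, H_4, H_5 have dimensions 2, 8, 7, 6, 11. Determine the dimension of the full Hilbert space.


dim(H_1 x H_2 x H_3 x H_4 x H_5) = 2 * 8 * 7 * 6 * 11
= 16 * 7 * 6 * 11
= 112 * 6 * 11
= 672 * 11
= 7392

7392


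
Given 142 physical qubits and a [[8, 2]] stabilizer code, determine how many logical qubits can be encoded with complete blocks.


Each code block uses 8 physical qubits for 2 logical qubit(s).
Number of complete blocks = floor(142 / 8) = 17
Logical qubits = 17 * 2
= 34

34


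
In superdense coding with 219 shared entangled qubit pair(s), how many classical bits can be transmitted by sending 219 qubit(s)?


Superdense coding allows 2 classical bits per shared entangled pair.
219 pair(s) -> 2 * 219 = 438 classical bits

438


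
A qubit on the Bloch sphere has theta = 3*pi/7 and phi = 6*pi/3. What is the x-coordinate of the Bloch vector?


theta = 1.3464, phi = 6.2832
r_x = sin(theta)*cos(phi) = 0.9749 * 1.0000
r_x = 0.9749

0.9749


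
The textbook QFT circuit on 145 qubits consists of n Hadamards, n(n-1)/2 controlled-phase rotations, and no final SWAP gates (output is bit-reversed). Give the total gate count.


Hadamard gates: 145
Controlled rotations: n*(n-1)/2 = 145*144/2 = 10440
SWAP gates: 0 (omitted)
Total = 145 + 10440
= 10585

10585


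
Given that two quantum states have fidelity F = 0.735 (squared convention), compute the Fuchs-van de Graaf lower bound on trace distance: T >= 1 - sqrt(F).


Fuchs-van de Graaf (squared-fidelity convention): 1 - sqrt(F) <= T <= sqrt(1 - F).
Lower bound: T >= 1 - sqrt(F)
sqrt(F) = sqrt(0.735) = 0.8573
T >= 1 - 0.8573
T >= 0.1427

0.1427


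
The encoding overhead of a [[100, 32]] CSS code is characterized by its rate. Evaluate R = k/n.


Code rate R = k/n
= 32/100
= 0.3200

0.3200


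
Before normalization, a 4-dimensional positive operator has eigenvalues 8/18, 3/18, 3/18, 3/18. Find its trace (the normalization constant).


tr(M) = sum of eigenvalues
= 8/18 + 3/18 + 3/18 + 3/18
= 17/18
= 0.9444

0.9444


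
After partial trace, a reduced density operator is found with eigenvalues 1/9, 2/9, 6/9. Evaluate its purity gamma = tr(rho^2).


tr(rho^2) = sum of eigenvalues squared
= (1/9)^2 + (2/9)^2 + (6/9)^2
= (1 + 4 + 36) / 81
= 41/81
= 0.5062

0.5062


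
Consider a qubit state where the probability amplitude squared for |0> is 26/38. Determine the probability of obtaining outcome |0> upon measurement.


|alpha|^2 = 26/38 = 0.6842
|beta|^2 = 1 - 26/38 = 12/38 = 0.3158
P(|0>) = |alpha|^2 = 0.6842

0.6842


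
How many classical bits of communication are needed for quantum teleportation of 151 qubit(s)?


Quantum teleportation requires 2 classical bits per qubit teleported.
151 qubit(s) -> 2 * 151 = 302 classical bits

302


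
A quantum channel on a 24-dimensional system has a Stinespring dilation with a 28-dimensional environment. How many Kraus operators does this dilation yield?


Tracing out the environment in an orthonormal basis {|i>_E} gives Kraus operators K_i = <i|_E U |0>_E.
Number of Kraus operators = dim(H_env) = d_env
= 28

28


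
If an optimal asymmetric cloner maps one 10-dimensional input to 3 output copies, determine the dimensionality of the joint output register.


Output space = H^(tensor 3) where dim(H) = 10
dim = 10^3
= 100 (after 2 factors)
= 1000 (after 3 factors)
= 1000

1000


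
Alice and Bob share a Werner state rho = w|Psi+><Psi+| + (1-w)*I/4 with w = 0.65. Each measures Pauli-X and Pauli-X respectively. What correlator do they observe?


|Psi+> = (|01> + |10>)/sqrt(2)
For the pure Bell state, <X_A X_B> = +1 (Bell-state Pauli correlator).
The maximally-mixed part I/4 has tr(I/4 * P tensor P) = 0 for any traceless Pauli P.
So <X_A X_B>_rho = w * (+1) + (1 - w) * 0
= 0.65 * (+1)
= 0.6500

0.6500


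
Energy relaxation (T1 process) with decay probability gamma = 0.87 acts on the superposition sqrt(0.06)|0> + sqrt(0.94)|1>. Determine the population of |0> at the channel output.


For amplitude damping with parameter gamma on state sqrt(a)|0> + sqrt(b)|1>:
alpha^2 = 0.06, beta^2 = 0.94
P(|0>) = alpha^2 + gamma * beta^2
= 0.06 + 0.87 * 0.94
= 0.06 + 0.8178
= 0.8778

0.8778


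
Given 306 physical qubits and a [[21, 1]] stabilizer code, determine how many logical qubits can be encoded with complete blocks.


Each code block uses 21 physical qubits for 1 logical qubit(s).
Number of complete blocks = floor(306 / 21) = 14
Logical qubits = 14 * 1
= 14

14


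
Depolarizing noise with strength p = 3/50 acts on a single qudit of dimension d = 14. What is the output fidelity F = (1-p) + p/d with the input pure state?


F = (1-p) + p/d
= (1 - 0.0600) + 0.0600/14
= 0.9400 + 0.0043
= 0.9443

0.9443


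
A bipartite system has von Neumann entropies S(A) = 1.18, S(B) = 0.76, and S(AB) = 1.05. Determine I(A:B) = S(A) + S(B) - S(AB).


I(A:B) = S(A) + S(B) - S(AB)
= 1.18 + 0.76 - 1.05
= 0.8900

0.8900


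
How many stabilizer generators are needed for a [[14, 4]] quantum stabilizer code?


For an [[n,k]] stabilizer code:
Number of stabilizer generators = n - k
= 14 - 4
= 10

10


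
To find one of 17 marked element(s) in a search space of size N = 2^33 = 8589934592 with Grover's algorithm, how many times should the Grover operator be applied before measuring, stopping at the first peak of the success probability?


After j Grover iterations the success probability is P(j) = sin^2((2j+1)*theta), where sin(theta) = sqrt(k/N).
N = 2^33 = 8589934592, k = 17
sin(theta) = sqrt(k/N) = 4.44866325e-05
theta = arcsin(sqrt(k/N)) = 4.448663251e-05 rad
P(j) reaches its first maximum when (2j+1)*theta is as close as possible to pi/2, i.e. j = round(pi/(4*theta) - 1/2).
pi/(4*theta) - 1/2 = 17654.2003
(For comparison, the common estimate pi/4 * sqrt(N/k) = 17654.7003; the exact maximiser is used here.)
Optimal iterations = 17654

17654


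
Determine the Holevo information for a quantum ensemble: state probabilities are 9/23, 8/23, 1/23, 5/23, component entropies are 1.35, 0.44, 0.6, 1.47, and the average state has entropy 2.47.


chi = S(rho) - sum_i p_i * S(rho_i)
Weighted entropy = 9/23 * 1.35 + 8/23 * 0.44 + 1/23 * 0.6 + 5/23 * 1.47
= 1.0270
chi = 2.47 - 1.0270
= 1.4430

1.4430


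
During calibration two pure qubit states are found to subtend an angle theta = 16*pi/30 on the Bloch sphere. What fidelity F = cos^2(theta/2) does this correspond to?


For states separated by angle theta on Bloch sphere:
F = cos^2(theta/2)
theta = 16*pi/30 = 1.6755
theta/2 = 0.8378
cos(theta/2) = 0.6691
F = 0.4477

0.4477


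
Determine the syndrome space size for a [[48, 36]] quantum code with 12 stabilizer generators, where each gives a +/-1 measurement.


Each stabilizer generator gives a binary (+1 or -1) measurement outcome.
With 12 independent generators:
Total syndromes = 2^12
= 4096

4096


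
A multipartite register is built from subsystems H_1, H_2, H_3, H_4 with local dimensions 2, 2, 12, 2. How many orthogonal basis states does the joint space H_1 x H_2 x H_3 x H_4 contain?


dim(H_1 x H_2 x H_3 x H_4) = 2 * 2 * 12 * 2
= 4 * 12 * 2
= 48 * 2
= 96

96


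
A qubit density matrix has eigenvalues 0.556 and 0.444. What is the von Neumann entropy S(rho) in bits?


S = -p*log2(p) - (1-p)*log2(1-p)
p = 0.5560, 1-p = 0.4440
= -0.5560 * log2(0.5560) - 0.4440 * log2(0.4440)
= -(-0.4708) - (-0.5201)
= 0.9909

0.9909


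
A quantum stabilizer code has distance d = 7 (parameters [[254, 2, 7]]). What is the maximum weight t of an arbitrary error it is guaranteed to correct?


Code parameters: [[254, 2, 7]], distance d = 7.
Number of correctable errors = floor((d-1)/2)
= floor((7 - 1)/2)
= floor(6/2)
= 3

3


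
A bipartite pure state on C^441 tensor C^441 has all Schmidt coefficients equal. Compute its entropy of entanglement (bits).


For a maximally entangled state in d x d:
S = log2(d) = log2(441)
= 8.7846

8.7846


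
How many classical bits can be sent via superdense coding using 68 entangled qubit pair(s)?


Superdense coding allows 2 classical bits per shared entangled pair.
68 pair(s) -> 2 * 68 = 136 classical bits

136


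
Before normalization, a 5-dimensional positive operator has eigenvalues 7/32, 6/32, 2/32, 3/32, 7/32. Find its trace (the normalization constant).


tr(M) = sum of eigenvalues
= 7/32 + 6/32 + 2/32 + 3/32 + 7/32
= 25/32
= 0.7812

0.7812


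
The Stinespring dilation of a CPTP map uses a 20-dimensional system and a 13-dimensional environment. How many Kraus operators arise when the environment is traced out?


Tracing out the environment in an orthonormal basis {|i>_E} gives Kraus operators K_i = <i|_E U |0>_E.
Number of Kraus operators = dim(H_env) = d_env
= 13

13


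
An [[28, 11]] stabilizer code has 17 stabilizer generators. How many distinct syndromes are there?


Each stabilizer generator gives a binary (+1 or -1) measurement outcome.
With 17 independent generators:
Total syndromes = 2^17
= 131072

131072
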